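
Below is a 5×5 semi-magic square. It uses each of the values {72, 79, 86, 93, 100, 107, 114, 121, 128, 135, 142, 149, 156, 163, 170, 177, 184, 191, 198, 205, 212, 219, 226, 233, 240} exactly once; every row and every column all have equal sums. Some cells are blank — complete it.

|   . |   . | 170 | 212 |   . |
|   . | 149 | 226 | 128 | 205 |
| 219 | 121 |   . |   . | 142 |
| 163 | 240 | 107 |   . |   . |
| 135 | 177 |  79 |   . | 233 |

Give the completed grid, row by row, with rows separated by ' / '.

191 93 170 212 114 / 72 149 226 128 205 / 219 121 198 100 142 / 163 240 107 184 86 / 135 177 79 156 233

The 25 entries sum to 3900, so each line sums to 3900/5 = 780.
Using row 2: 149 + 226 + 128 + 205 + ? → (2,1) = 780 − 708 = 72.
Row 5 must total 780; the given cells sum to 624, so (5,4) = 156.
Column 1: 72 + 219 + 163 + 135 + ? = 780, so (1,1) = 191.
Using column 2: 149 + 121 + 240 + 177 + ? → (1,2) = 780 − 687 = 93.
The remaining cell in column 3 is (3,3) = 780 − 582 = 198.
Using row 1: 191 + 93 + 170 + 212 + ? → (1,5) = 780 − 666 = 114.
Using row 3: 219 + 121 + 198 + 142 + ? → (3,4) = 780 − 680 = 100.
Column 4 must total 780; the given cells sum to 596, so (4,4) = 184.
Column 5 needs 780; the known cells sum to 694, so (4,5) = 86.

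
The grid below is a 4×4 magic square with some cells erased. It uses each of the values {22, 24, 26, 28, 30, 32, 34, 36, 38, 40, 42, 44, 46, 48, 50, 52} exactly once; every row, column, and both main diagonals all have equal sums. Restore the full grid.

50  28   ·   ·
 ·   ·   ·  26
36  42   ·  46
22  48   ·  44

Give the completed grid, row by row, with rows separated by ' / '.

50 28 38 32 / 40 30 52 26 / 36 42 24 46 / 22 48 34 44

The 16 entries sum to 592, so each line sums to 592/4 = 148.
From row 3, 148 − (36 + 42 + 46) gives (3,3) = 24.
Row 4 must total 148; the given cells sum to 114, so (4,3) = 34.
Column 1 needs 148; the known cells sum to 108, so (2,1) = 40.
Column 2: 28 + 42 + 48 + ? = 148, so (2,2) = 30.
Using column 4: 26 + 46 + 44 + ? → (1,4) = 148 − 116 = 32.
From anti-diagonal, 148 − (32 + 42 + 22) gives (2,3) = 52.
The remaining cell in row 1 is (1,3) = 148 − 110 = 38.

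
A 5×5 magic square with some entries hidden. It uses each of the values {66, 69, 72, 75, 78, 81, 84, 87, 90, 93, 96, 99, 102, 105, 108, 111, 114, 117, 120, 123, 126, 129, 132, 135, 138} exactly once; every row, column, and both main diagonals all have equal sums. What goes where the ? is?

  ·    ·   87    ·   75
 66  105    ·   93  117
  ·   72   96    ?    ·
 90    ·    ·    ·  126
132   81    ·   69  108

135

The 25 entries sum to 2550, so each line sums to 2550/5 = 510.
Row 2: 66 + 105 + 93 + 117 + ? = 510, so (2,3) = 129.
From row 5, 510 − (132 + 81 + 69 + 108) gives (5,3) = 120.
The remaining cell in column 3 is (4,3) = 510 − 432 = 78.
Column 5: 75 + 117 + 126 + 108 + ? = 510, so (3,5) = 84.
From anti-diagonal, 510 − (75 + 93 + 96 + 132) gives (4,2) = 114.
From row 4, 510 − (90 + 114 + 78 + 126) gives (4,4) = 102.
The remaining cell in column 2 is (1,2) = 510 − 372 = 138.
Using main diagonal: 105 + 96 + 102 + 108 + ? → (1,1) = 510 − 411 = 99.
Row 1 must total 510; the given cells sum to 399, so (1,4) = 111.
Column 1 must total 510; the given cells sum to 387, so (3,1) = 123.
Using column 4: 111 + 93 + 102 + 69 + ? → (3,4) = 510 − 375 = 135.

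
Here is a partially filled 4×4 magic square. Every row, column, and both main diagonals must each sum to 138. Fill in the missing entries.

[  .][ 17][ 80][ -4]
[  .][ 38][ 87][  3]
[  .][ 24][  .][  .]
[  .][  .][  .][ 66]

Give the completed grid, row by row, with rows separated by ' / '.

Row 1 needs 138; the known cells sum to 93, so (1,1) = 45.
Using row 2: 38 + 87 + 3 + ? → (2,1) = 138 − 128 = 10.
From column 2, 138 − (17 + 38 + 24) gives (4,2) = 59.
Column 4 needs 138; the known cells sum to 65, so (3,4) = 73.
Main diagonal: 45 + 38 + 66 + ? = 138, so (3,3) = -11.
Anti-diagonal must total 138; the given cells sum to 107, so (4,1) = 31.
From row 3, 138 − (24 + (-11) + 73) gives (3,1) = 52.
Row 4 needs 138; the known cells sum to 156, so (4,3) = -18.

45 17 80 -4 / 10 38 87 3 / 52 24 -11 73 / 31 59 -18 66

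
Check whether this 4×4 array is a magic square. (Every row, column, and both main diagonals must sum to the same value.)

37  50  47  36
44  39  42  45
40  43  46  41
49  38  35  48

Yes

Row 1: 37 + 50 + 47 + 36 = 170.
Row 2: 44 + 39 + 42 + 45 = 170.
Row 3: 40 + 43 + 46 + 41 = 170.
Row 4: 49 + 38 + 35 + 48 = 170.
Column 1: 37 + 44 + 40 + 49 = 170.
Column 2: 50 + 39 + 43 + 38 = 170.
Column 3: 47 + 42 + 46 + 35 = 170.
Column 4: 36 + 45 + 41 + 48 = 170.
Main diagonal: 37 + 39 + 46 + 48 = 170.
Anti-diagonal: 36 + 42 + 43 + 49 = 170.
All lines sum to 170.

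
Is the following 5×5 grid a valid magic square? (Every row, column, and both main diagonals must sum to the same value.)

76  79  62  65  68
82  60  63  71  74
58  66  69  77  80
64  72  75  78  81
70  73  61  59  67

No — main diagonal sums to 350 but row 5 sums to 330.

Row 1: 76 + 79 + 62 + 65 + 68 = 350.
Row 2: 82 + 60 + 63 + 71 + 74 = 350.
Row 3: 58 + 66 + 69 + 77 + 80 = 350.
Row 4: 64 + 72 + 75 + 78 + 81 = 370.
Row 5: 70 + 73 + 61 + 59 + 67 = 330.
Column 1: 76 + 82 + 58 + 64 + 70 = 350.
Column 2: 79 + 60 + 66 + 72 + 73 = 350.
Column 3: 62 + 63 + 69 + 75 + 61 = 330.
Column 4: 65 + 71 + 77 + 78 + 59 = 350.
Column 5: 68 + 74 + 80 + 81 + 67 = 370.
Main diagonal: 76 + 60 + 69 + 78 + 67 = 350.
Anti-diagonal: 68 + 71 + 69 + 72 + 70 = 350.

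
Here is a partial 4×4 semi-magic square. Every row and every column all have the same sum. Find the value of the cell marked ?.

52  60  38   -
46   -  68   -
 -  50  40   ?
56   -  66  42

64

Column 3 is complete and sums to 212; that is the magic constant.
Row 1 needs 212; the known cells sum to 150, so (1,4) = 62.
Row 4 needs 212; the known cells sum to 164, so (4,2) = 48.
Column 1: 52 + 46 + 56 + ? = 212, so (3,1) = 58.
Column 2 needs 212; the known cells sum to 158, so (2,2) = 54.
The remaining cell in row 2 is (2,4) = 212 − 168 = 44.
From row 3, 212 − (58 + 50 + 40) gives (3,4) = 64.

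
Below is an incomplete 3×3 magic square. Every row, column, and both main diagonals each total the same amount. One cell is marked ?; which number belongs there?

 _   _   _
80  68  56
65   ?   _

Row 2 is complete and sums to 204; that is the magic constant.
Using column 1: 80 + 65 + ? → (1,1) = 204 − 145 = 59.
Main diagonal must total 204; the given cells sum to 127, so (3,3) = 77.
Anti-diagonal needs 204; the known cells sum to 133, so (1,3) = 71.
Row 1: 59 + 71 + ? = 204, so (1,2) = 74.
From row 3, 204 − (65 + 77) gives (3,2) = 62.

62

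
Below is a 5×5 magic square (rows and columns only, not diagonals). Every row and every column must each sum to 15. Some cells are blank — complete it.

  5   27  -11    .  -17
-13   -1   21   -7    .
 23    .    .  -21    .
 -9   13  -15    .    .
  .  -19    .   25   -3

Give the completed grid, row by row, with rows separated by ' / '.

5 27 -11 11 -17 / -13 -1 21 -7 15 / 23 -5 17 -21 1 / -9 13 -15 7 19 / 9 -19 3 25 -3

Row 1 must total 15; the given cells sum to 4, so (1,4) = 11.
The remaining cell in row 2 is (2,5) = 15 − 0 = 15.
Column 1 needs 15; the known cells sum to 6, so (5,1) = 9.
Using column 2: 27 + (-1) + 13 + (-19) + ? → (3,2) = 15 − 20 = -5.
From column 4, 15 − (11 + (-7) + (-21) + 25) gives (4,4) = 7.
The remaining cell in row 4 is (4,5) = 15 − (-4) = 19.
The remaining cell in row 5 is (5,3) = 15 − 12 = 3.
Column 3: -11 + 21 + (-15) + 3 + ? = 15, so (3,3) = 17.
Column 5: -17 + 15 + 19 + (-3) + ? = 15, so (3,5) = 1.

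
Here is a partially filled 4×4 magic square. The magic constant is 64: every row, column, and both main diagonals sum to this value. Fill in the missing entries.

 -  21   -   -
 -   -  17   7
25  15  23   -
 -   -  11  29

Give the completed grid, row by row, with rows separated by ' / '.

3 21 13 27 / 31 9 17 7 / 25 15 23 1 / 5 19 11 29

Row 3: 25 + 15 + 23 + ? = 64, so (3,4) = 1.
Using column 3: 17 + 23 + 11 + ? → (1,3) = 64 − 51 = 13.
Using column 4: 7 + 1 + 29 + ? → (1,4) = 64 − 37 = 27.
From anti-diagonal, 64 − (27 + 17 + 15) gives (4,1) = 5.
From row 1, 64 − (21 + 13 + 27) gives (1,1) = 3.
From row 4, 64 − (5 + 11 + 29) gives (4,2) = 19.
Column 1 needs 64; the known cells sum to 33, so (2,1) = 31.
Column 2 must total 64; the given cells sum to 55, so (2,2) = 9.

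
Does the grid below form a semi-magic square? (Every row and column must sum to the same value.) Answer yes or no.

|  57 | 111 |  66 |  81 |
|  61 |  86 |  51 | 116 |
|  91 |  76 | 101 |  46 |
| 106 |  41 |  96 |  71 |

Row 1: 57 + 111 + 66 + 81 = 315.
Row 2: 61 + 86 + 51 + 116 = 314.
Row 3: 91 + 76 + 101 + 46 = 314.
Row 4: 106 + 41 + 96 + 71 = 314.
Column 1: 57 + 61 + 91 + 106 = 315.
Column 2: 111 + 86 + 76 + 41 = 314.
Column 3: 66 + 51 + 101 + 96 = 314.
Column 4: 81 + 116 + 46 + 71 = 314.

No — column 1 sums to 315 but column 3 sums to 314.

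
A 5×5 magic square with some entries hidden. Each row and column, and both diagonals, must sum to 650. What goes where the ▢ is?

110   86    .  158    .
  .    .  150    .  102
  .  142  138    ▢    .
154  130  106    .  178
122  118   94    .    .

Row 4: 154 + 130 + 106 + 178 + ? = 650, so (4,4) = 82.
Column 2 must total 650; the given cells sum to 476, so (2,2) = 174.
Using column 3: 150 + 138 + 106 + 94 + ? → (1,3) = 650 − 488 = 162.
Main diagonal needs 650; the known cells sum to 504, so (5,5) = 146.
Row 1 must total 650; the given cells sum to 516, so (1,5) = 134.
Using row 5: 122 + 118 + 94 + 146 + ? → (5,4) = 650 − 480 = 170.
Column 5 needs 650; the known cells sum to 560, so (3,5) = 90.
Anti-diagonal must total 650; the given cells sum to 524, so (2,4) = 126.
Row 2 must total 650; the given cells sum to 552, so (2,1) = 98.
Column 1 must total 650; the given cells sum to 484, so (3,1) = 166.
Column 4 must total 650; the given cells sum to 536, so (3,4) = 114.

114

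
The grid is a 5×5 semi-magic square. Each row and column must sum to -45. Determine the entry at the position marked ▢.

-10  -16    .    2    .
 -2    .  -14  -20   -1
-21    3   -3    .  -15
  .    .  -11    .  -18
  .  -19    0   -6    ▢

Row 2: -2 + (-14) + (-20) + (-1) + ? = -45, so (2,2) = -8.
From row 3, -45 − (-21 + 3 + (-3) + (-15)) gives (3,4) = -9.
Column 2: -16 + (-8) + 3 + (-19) + ? = -45, so (4,2) = -5.
Column 3 needs -45; the known cells sum to -28, so (1,3) = -17.
The remaining cell in column 4 is (4,4) = -45 − (-33) = -12.
The remaining cell in row 1 is (1,5) = -45 − (-41) = -4.
Row 4: -5 + (-11) + (-12) + (-18) + ? = -45, so (4,1) = 1.
From column 1, -45 − (-10 + (-2) + (-21) + 1) gives (5,1) = -13.
The remaining cell in column 5 is (5,5) = -45 − (-38) = -7.

-7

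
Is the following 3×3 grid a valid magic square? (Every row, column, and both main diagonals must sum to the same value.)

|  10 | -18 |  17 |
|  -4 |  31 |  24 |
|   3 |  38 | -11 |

No — row 2 sums to 51 but main diagonal sums to 30.

Row 1: 10 + (-18) + 17 = 9.
Row 2: -4 + 31 + 24 = 51.
Row 3: 3 + 38 + (-11) = 30.
Column 1: 10 + (-4) + 3 = 9.
Column 2: -18 + 31 + 38 = 51.
Column 3: 17 + 24 + (-11) = 30.
Main diagonal: 10 + 31 + (-11) = 30.
Anti-diagonal: 17 + 31 + 3 = 51.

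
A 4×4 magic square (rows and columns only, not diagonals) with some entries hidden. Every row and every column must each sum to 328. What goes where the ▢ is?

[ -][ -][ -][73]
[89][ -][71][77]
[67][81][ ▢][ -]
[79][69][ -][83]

Using row 2: 89 + 71 + 77 + ? → (2,2) = 328 − 237 = 91.
Using row 4: 79 + 69 + 83 + ? → (4,3) = 328 − 231 = 97.
Using column 1: 89 + 67 + 79 + ? → (1,1) = 328 − 235 = 93.
Column 2 must total 328; the given cells sum to 241, so (1,2) = 87.
From column 4, 328 − (73 + 77 + 83) gives (3,4) = 95.
Row 1: 93 + 87 + 73 + ? = 328, so (1,3) = 75.
Using row 3: 67 + 81 + 95 + ? → (3,3) = 328 − 243 = 85.

85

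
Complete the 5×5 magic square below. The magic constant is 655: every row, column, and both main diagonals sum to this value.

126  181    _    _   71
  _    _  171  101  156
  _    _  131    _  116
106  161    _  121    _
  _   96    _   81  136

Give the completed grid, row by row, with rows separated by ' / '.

126 181 111 166 71 / 86 141 171 101 156 / 146 76 131 186 116 / 106 161 91 121 176 / 191 96 151 81 136

Using column 5: 71 + 156 + 116 + 136 + ? → (4,5) = 655 − 479 = 176.
Main diagonal: 126 + 131 + 121 + 136 + ? = 655, so (2,2) = 141.
Anti-diagonal must total 655; the given cells sum to 464, so (5,1) = 191.
Row 2 needs 655; the known cells sum to 569, so (2,1) = 86.
Using row 4: 106 + 161 + 121 + 176 + ? → (4,3) = 655 − 564 = 91.
Row 5 must total 655; the given cells sum to 504, so (5,3) = 151.
Column 1 needs 655; the known cells sum to 509, so (3,1) = 146.
From column 2, 655 − (181 + 141 + 161 + 96) gives (3,2) = 76.
Using column 3: 171 + 131 + 91 + 151 + ? → (1,3) = 655 − 544 = 111.
The remaining cell in row 1 is (1,4) = 655 − 489 = 166.
Using row 3: 146 + 76 + 131 + 116 + ? → (3,4) = 655 − 469 = 186.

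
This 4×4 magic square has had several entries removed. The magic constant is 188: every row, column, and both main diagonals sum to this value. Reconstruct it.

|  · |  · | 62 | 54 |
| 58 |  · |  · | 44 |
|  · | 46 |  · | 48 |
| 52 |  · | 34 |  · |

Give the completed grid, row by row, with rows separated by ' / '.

Column 4: 54 + 44 + 48 + ? = 188, so (4,4) = 42.
Anti-diagonal: 54 + 46 + 52 + ? = 188, so (2,3) = 36.
Row 2 must total 188; the given cells sum to 138, so (2,2) = 50.
Using row 4: 52 + 34 + 42 + ? → (4,2) = 188 − 128 = 60.
Column 2: 50 + 46 + 60 + ? = 188, so (1,2) = 32.
Using column 3: 62 + 36 + 34 + ? → (3,3) = 188 − 132 = 56.
Main diagonal must total 188; the given cells sum to 148, so (1,1) = 40.
Row 3: 46 + 56 + 48 + ? = 188, so (3,1) = 38.

40 32 62 54 / 58 50 36 44 / 38 46 56 48 / 52 60 34 42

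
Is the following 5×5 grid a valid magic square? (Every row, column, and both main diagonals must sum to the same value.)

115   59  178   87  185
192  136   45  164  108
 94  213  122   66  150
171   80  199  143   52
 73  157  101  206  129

Row 1: 115 + 59 + 178 + 87 + 185 = 624.
Row 2: 192 + 136 + 45 + 164 + 108 = 645.
Row 3: 94 + 213 + 122 + 66 + 150 = 645.
Row 4: 171 + 80 + 199 + 143 + 52 = 645.
Row 5: 73 + 157 + 101 + 206 + 129 = 666.
Column 1: 115 + 192 + 94 + 171 + 73 = 645.
Column 2: 59 + 136 + 213 + 80 + 157 = 645.
Column 3: 178 + 45 + 122 + 199 + 101 = 645.
Column 4: 87 + 164 + 66 + 143 + 206 = 666.
Column 5: 185 + 108 + 150 + 52 + 129 = 624.
Main diagonal: 115 + 136 + 122 + 143 + 129 = 645.
Anti-diagonal: 185 + 164 + 122 + 80 + 73 = 624.

No — row 1 sums to 624 but row 3 sums to 645.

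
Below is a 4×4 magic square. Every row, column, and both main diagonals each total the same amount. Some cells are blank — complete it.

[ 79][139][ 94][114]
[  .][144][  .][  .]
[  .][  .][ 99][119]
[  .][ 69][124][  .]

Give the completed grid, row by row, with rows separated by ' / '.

Row 1 is already complete: 79 + 139 + 94 + 114 = 426, so that is the magic constant.
Using column 2: 139 + 144 + 69 + ? → (3,2) = 426 − 352 = 74.
Column 3 must total 426; the given cells sum to 317, so (2,3) = 109.
Using main diagonal: 79 + 144 + 99 + ? → (4,4) = 426 − 322 = 104.
Anti-diagonal: 114 + 109 + 74 + ? = 426, so (4,1) = 129.
Row 3: 74 + 99 + 119 + ? = 426, so (3,1) = 134.
Using column 1: 79 + 134 + 129 + ? → (2,1) = 426 − 342 = 84.
Using column 4: 114 + 119 + 104 + ? → (2,4) = 426 − 337 = 89.

79 139 94 114 / 84 144 109 89 / 134 74 99 119 / 129 69 124 104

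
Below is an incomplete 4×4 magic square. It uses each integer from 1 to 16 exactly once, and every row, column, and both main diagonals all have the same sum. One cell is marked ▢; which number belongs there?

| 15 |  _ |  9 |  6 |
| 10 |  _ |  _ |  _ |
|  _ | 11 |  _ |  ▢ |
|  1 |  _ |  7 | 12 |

13

The entries are 1 through 16, which sum to 136, so each line sums to 136/4 = 34.
From row 1, 34 − (15 + 9 + 6) gives (1,2) = 4.
Row 4 needs 34; the known cells sum to 20, so (4,2) = 14.
From column 1, 34 − (15 + 10 + 1) gives (3,1) = 8.
Column 2: 4 + 11 + 14 + ? = 34, so (2,2) = 5.
From main diagonal, 34 − (15 + 5 + 12) gives (3,3) = 2.
Anti-diagonal needs 34; the known cells sum to 18, so (2,3) = 16.
Row 2: 10 + 5 + 16 + ? = 34, so (2,4) = 3.
From row 3, 34 − (8 + 11 + 2) gives (3,4) = 13.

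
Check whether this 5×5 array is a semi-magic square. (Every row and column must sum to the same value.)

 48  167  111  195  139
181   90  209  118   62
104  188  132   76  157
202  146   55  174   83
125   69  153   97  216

No — row 1 sums to 660 but row 3 sums to 657.

Row 1: 48 + 167 + 111 + 195 + 139 = 660.
Row 2: 181 + 90 + 209 + 118 + 62 = 660.
Row 3: 104 + 188 + 132 + 76 + 157 = 657.
Row 4: 202 + 146 + 55 + 174 + 83 = 660.
Row 5: 125 + 69 + 153 + 97 + 216 = 660.
Column 1: 48 + 181 + 104 + 202 + 125 = 660.
Column 2: 167 + 90 + 188 + 146 + 69 = 660.
Column 3: 111 + 209 + 132 + 55 + 153 = 660.
Column 4: 195 + 118 + 76 + 174 + 97 = 660.
Column 5: 139 + 62 + 157 + 83 + 216 = 657.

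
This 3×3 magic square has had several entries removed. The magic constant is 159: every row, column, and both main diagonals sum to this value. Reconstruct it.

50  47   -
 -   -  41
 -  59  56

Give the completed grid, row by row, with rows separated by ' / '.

50 47 62 / 65 53 41 / 44 59 56

Row 1 must total 159; the given cells sum to 97, so (1,3) = 62.
Using row 3: 59 + 56 + ? → (3,1) = 159 − 115 = 44.
Column 1 needs 159; the known cells sum to 94, so (2,1) = 65.
Column 2 needs 159; the known cells sum to 106, so (2,2) = 53.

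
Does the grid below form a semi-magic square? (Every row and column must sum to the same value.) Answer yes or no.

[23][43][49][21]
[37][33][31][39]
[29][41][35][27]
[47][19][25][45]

No — column 1 sums to 136 but column 3 sums to 140.

Row 1: 23 + 43 + 49 + 21 = 136.
Row 2: 37 + 33 + 31 + 39 = 140.
Row 3: 29 + 41 + 35 + 27 = 132.
Row 4: 47 + 19 + 25 + 45 = 136.
Column 1: 23 + 37 + 29 + 47 = 136.
Column 2: 43 + 33 + 41 + 19 = 136.
Column 3: 49 + 31 + 35 + 25 = 140.
Column 4: 21 + 39 + 27 + 45 = 132.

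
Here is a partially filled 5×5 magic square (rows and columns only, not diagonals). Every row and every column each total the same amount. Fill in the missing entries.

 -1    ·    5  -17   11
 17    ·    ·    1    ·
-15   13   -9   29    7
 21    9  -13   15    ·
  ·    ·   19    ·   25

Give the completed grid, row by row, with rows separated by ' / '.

Row 3 is already complete: -15 + 13 + -9 + 29 + 7 = 25, so that is the magic constant.
Row 1 needs 25; the known cells sum to -2, so (1,2) = 27.
Row 4 needs 25; the known cells sum to 32, so (4,5) = -7.
The remaining cell in column 1 is (5,1) = 25 − 22 = 3.
The remaining cell in column 3 is (2,3) = 25 − 2 = 23.
Column 4 needs 25; the known cells sum to 28, so (5,4) = -3.
Using column 5: 11 + 7 + (-7) + 25 + ? → (2,5) = 25 − 36 = -11.
Row 2: 17 + 23 + 1 + (-11) + ? = 25, so (2,2) = -5.
From row 5, 25 − (3 + 19 + (-3) + 25) gives (5,2) = -19.

-1 27 5 -17 11 / 17 -5 23 1 -11 / -15 13 -9 29 7 / 21 9 -13 15 -7 / 3 -19 19 -3 25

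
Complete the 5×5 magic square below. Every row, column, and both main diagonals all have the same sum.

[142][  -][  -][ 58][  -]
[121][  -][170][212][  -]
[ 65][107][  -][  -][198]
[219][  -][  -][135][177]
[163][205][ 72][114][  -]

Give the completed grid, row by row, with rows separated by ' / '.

Column 1 is already complete: 142 + 121 + 65 + 219 + 163 = 710, so that is the magic constant.
From row 5, 710 − (163 + 205 + 72 + 114) gives (5,5) = 156.
Column 4: 58 + 212 + 135 + 114 + ? = 710, so (3,4) = 191.
Row 3 must total 710; the given cells sum to 561, so (3,3) = 149.
The remaining cell in main diagonal is (2,2) = 710 − 582 = 128.
The remaining cell in row 2 is (2,5) = 710 − 631 = 79.
Using column 5: 79 + 198 + 177 + 156 + ? → (1,5) = 710 − 610 = 100.
From anti-diagonal, 710 − (100 + 212 + 149 + 163) gives (4,2) = 86.
Row 4 must total 710; the given cells sum to 617, so (4,3) = 93.
Column 2: 128 + 107 + 86 + 205 + ? = 710, so (1,2) = 184.
The remaining cell in column 3 is (1,3) = 710 − 484 = 226.

142 184 226 58 100 / 121 128 170 212 79 / 65 107 149 191 198 / 219 86 93 135 177 / 163 205 72 114 156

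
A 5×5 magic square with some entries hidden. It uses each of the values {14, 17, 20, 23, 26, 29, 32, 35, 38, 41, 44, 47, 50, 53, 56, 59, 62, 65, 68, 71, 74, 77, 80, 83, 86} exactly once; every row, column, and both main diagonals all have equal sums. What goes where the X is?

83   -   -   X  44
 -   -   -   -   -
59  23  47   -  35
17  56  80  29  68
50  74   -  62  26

20

The 25 entries sum to 1250, so each line sums to 1250/5 = 250.
Row 3 must total 250; the given cells sum to 164, so (3,4) = 86.
Row 5 needs 250; the known cells sum to 212, so (5,3) = 38.
The remaining cell in column 1 is (2,1) = 250 − 209 = 41.
Column 5 needs 250; the known cells sum to 173, so (2,5) = 77.
Main diagonal needs 250; the known cells sum to 185, so (2,2) = 65.
From anti-diagonal, 250 − (44 + 47 + 56 + 50) gives (2,4) = 53.
Row 2 needs 250; the known cells sum to 236, so (2,3) = 14.
Column 2: 65 + 23 + 56 + 74 + ? = 250, so (1,2) = 32.
Column 3 needs 250; the known cells sum to 179, so (1,3) = 71.
From column 4, 250 − (53 + 86 + 29 + 62) gives (1,4) = 20.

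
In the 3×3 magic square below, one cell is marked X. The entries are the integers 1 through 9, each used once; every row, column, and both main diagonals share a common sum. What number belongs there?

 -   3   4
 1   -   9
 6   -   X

2

The entries are 1 through 9, which sum to 45, so each line sums to 45/3 = 15.
From row 1, 15 − (3 + 4) gives (1,1) = 8.
The remaining cell in row 2 is (2,2) = 15 − 10 = 5.
Using column 2: 3 + 5 + ? → (3,2) = 15 − 8 = 7.
Column 3 must total 15; the given cells sum to 13, so (3,3) = 2.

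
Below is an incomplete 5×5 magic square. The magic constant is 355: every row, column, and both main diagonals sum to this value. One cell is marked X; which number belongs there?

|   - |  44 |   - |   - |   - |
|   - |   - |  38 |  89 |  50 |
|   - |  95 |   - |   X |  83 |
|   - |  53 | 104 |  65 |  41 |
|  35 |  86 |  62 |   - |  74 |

Row 4 must total 355; the given cells sum to 263, so (4,1) = 92.
Using row 5: 35 + 86 + 62 + 74 + ? → (5,4) = 355 − 257 = 98.
The remaining cell in column 2 is (2,2) = 355 − 278 = 77.
Column 5: 50 + 83 + 41 + 74 + ? = 355, so (1,5) = 107.
Anti-diagonal: 107 + 89 + 53 + 35 + ? = 355, so (3,3) = 71.
The remaining cell in row 2 is (2,1) = 355 − 254 = 101.
Column 3: 38 + 71 + 104 + 62 + ? = 355, so (1,3) = 80.
The remaining cell in main diagonal is (1,1) = 355 − 287 = 68.
Row 1 must total 355; the given cells sum to 299, so (1,4) = 56.
Column 1 must total 355; the given cells sum to 296, so (3,1) = 59.
Column 4: 56 + 89 + 65 + 98 + ? = 355, so (3,4) = 47.

47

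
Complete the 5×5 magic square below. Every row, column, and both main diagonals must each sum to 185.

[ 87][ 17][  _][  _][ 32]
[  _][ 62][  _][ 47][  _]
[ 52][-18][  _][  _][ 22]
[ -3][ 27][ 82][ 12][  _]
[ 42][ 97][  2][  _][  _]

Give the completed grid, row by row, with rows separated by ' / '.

87 17 72 -23 32 / 7 62 -8 47 77 / 52 -18 37 92 22 / -3 27 82 12 67 / 42 97 2 57 -13

Using row 4: -3 + 27 + 82 + 12 + ? → (4,5) = 185 − 118 = 67.
Column 1: 87 + 52 + (-3) + 42 + ? = 185, so (2,1) = 7.
Anti-diagonal: 32 + 47 + 27 + 42 + ? = 185, so (3,3) = 37.
From row 3, 185 − (52 + (-18) + 37 + 22) gives (3,4) = 92.
Main diagonal must total 185; the given cells sum to 198, so (5,5) = -13.
From row 5, 185 − (42 + 97 + 2 + (-13)) gives (5,4) = 57.
Column 4 must total 185; the given cells sum to 208, so (1,4) = -23.
Column 5 must total 185; the given cells sum to 108, so (2,5) = 77.
Row 1 must total 185; the given cells sum to 113, so (1,3) = 72.
Row 2: 7 + 62 + 47 + 77 + ? = 185, so (2,3) = -8.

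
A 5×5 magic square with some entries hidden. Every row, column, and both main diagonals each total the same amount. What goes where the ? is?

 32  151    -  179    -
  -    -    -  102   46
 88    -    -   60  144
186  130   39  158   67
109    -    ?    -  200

Row 4 is complete and sums to 580; that is the magic constant.
Column 1 needs 580; the known cells sum to 415, so (2,1) = 165.
Column 4 must total 580; the given cells sum to 499, so (5,4) = 81.
The remaining cell in column 5 is (1,5) = 580 − 457 = 123.
From anti-diagonal, 580 − (123 + 102 + 130 + 109) gives (3,3) = 116.
Row 1 must total 580; the given cells sum to 485, so (1,3) = 95.
The remaining cell in row 3 is (3,2) = 580 − 408 = 172.
From main diagonal, 580 − (32 + 116 + 158 + 200) gives (2,2) = 74.
Row 2 needs 580; the known cells sum to 387, so (2,3) = 193.
Using column 2: 151 + 74 + 172 + 130 + ? → (5,2) = 580 − 527 = 53.
Column 3 needs 580; the known cells sum to 443, so (5,3) = 137.

137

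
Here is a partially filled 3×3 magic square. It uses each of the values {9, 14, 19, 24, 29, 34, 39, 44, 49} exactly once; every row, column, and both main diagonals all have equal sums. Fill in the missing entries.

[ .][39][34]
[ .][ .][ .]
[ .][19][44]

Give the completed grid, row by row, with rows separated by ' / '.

14 39 34 / 49 29 9 / 24 19 44

The 9 entries sum to 261, so each line sums to 261/3 = 87.
From row 1, 87 − (39 + 34) gives (1,1) = 14.
From row 3, 87 − (19 + 44) gives (3,1) = 24.
Column 1 must total 87; the given cells sum to 38, so (2,1) = 49.
The remaining cell in column 2 is (2,2) = 87 − 58 = 29.
Column 3 needs 87; the known cells sum to 78, so (2,3) = 9.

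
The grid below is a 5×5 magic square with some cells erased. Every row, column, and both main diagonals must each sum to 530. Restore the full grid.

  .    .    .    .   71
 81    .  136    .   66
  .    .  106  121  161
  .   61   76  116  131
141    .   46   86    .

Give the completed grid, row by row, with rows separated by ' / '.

111 126 166 56 71 / 81 96 136 151 66 / 51 91 106 121 161 / 146 61 76 116 131 / 141 156 46 86 101

Row 4: 61 + 76 + 116 + 131 + ? = 530, so (4,1) = 146.
Using column 3: 136 + 106 + 76 + 46 + ? → (1,3) = 530 − 364 = 166.
The remaining cell in column 5 is (5,5) = 530 − 429 = 101.
Anti-diagonal needs 530; the known cells sum to 379, so (2,4) = 151.
Row 2 needs 530; the known cells sum to 434, so (2,2) = 96.
Row 5 must total 530; the given cells sum to 374, so (5,2) = 156.
From column 4, 530 − (151 + 121 + 116 + 86) gives (1,4) = 56.
Using main diagonal: 96 + 106 + 116 + 101 + ? → (1,1) = 530 − 419 = 111.
Using row 1: 111 + 166 + 56 + 71 + ? → (1,2) = 530 − 404 = 126.
Column 1 must total 530; the given cells sum to 479, so (3,1) = 51.
From column 2, 530 − (126 + 96 + 61 + 156) gives (3,2) = 91.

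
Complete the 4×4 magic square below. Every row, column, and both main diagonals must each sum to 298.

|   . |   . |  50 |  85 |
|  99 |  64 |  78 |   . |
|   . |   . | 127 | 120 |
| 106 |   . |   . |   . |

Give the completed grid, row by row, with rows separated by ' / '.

Row 2 must total 298; the given cells sum to 241, so (2,4) = 57.
Column 3 needs 298; the known cells sum to 255, so (4,3) = 43.
Column 4 needs 298; the known cells sum to 262, so (4,4) = 36.
From main diagonal, 298 − (64 + 127 + 36) gives (1,1) = 71.
Anti-diagonal must total 298; the given cells sum to 269, so (3,2) = 29.
Row 1 must total 298; the given cells sum to 206, so (1,2) = 92.
Row 3: 29 + 127 + 120 + ? = 298, so (3,1) = 22.
Using row 4: 106 + 43 + 36 + ? → (4,2) = 298 − 185 = 113.

71 92 50 85 / 99 64 78 57 / 22 29 127 120 / 106 113 43 36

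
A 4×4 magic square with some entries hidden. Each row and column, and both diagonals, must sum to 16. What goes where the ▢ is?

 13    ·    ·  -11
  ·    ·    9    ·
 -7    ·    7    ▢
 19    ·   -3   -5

17

Row 4 must total 16; the given cells sum to 11, so (4,2) = 5.
From column 1, 16 − (13 + (-7) + 19) gives (2,1) = -9.
The remaining cell in column 3 is (1,3) = 16 − 13 = 3.
Main diagonal: 13 + 7 + (-5) + ? = 16, so (2,2) = 1.
Anti-diagonal: -11 + 9 + 19 + ? = 16, so (3,2) = -1.
Using row 1: 13 + 3 + (-11) + ? → (1,2) = 16 − 5 = 11.
The remaining cell in row 2 is (2,4) = 16 − 1 = 15.
Row 3 needs 16; the known cells sum to -1, so (3,4) = 17.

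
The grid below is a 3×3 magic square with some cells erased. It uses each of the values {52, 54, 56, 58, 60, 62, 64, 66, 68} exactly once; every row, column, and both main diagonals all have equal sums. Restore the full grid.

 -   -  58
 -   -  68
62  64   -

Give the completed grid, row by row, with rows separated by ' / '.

66 56 58 / 52 60 68 / 62 64 54

The 9 entries sum to 540, so each line sums to 540/3 = 180.
From row 3, 180 − (62 + 64) gives (3,3) = 54.
Anti-diagonal: 58 + 62 + ? = 180, so (2,2) = 60.
Row 2 must total 180; the given cells sum to 128, so (2,1) = 52.
Column 1 needs 180; the known cells sum to 114, so (1,1) = 66.
From column 2, 180 − (60 + 64) gives (1,2) = 56.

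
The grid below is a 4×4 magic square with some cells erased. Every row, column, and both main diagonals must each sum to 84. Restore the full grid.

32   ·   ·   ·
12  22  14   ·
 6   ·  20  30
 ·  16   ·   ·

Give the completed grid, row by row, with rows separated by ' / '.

Row 2: 12 + 22 + 14 + ? = 84, so (2,4) = 36.
From row 3, 84 − (6 + 20 + 30) gives (3,2) = 28.
Column 1: 32 + 12 + 6 + ? = 84, so (4,1) = 34.
From column 2, 84 − (22 + 28 + 16) gives (1,2) = 18.
From main diagonal, 84 − (32 + 22 + 20) gives (4,4) = 10.
Anti-diagonal needs 84; the known cells sum to 76, so (1,4) = 8.
Row 1: 32 + 18 + 8 + ? = 84, so (1,3) = 26.
The remaining cell in row 4 is (4,3) = 84 − 60 = 24.

32 18 26 8 / 12 22 14 36 / 6 28 20 30 / 34 16 24 10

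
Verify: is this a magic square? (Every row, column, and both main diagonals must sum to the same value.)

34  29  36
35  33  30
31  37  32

Row 1: 34 + 29 + 36 = 99.
Row 2: 35 + 33 + 30 = 98.
Row 3: 31 + 37 + 32 = 100.
Column 1: 34 + 35 + 31 = 100.
Column 2: 29 + 33 + 37 = 99.
Column 3: 36 + 30 + 32 = 98.
Main diagonal: 34 + 33 + 32 = 99.
Anti-diagonal: 36 + 33 + 31 = 100.

No — column 2 sums to 99 but column 1 sums to 100.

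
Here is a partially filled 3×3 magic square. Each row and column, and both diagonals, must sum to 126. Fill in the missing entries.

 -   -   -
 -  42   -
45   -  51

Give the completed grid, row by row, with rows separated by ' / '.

33 54 39 / 48 42 36 / 45 30 51

Row 3 needs 126; the known cells sum to 96, so (3,2) = 30.
The remaining cell in column 2 is (1,2) = 126 − 72 = 54.
From main diagonal, 126 − (42 + 51) gives (1,1) = 33.
Using anti-diagonal: 42 + 45 + ? → (1,3) = 126 − 87 = 39.
Column 1: 33 + 45 + ? = 126, so (2,1) = 48.
Column 3: 39 + 51 + ? = 126, so (2,3) = 36.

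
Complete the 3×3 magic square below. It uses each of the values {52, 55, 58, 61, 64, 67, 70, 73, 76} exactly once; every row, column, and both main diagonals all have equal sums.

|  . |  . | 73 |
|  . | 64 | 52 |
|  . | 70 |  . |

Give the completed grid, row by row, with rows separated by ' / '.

61 58 73 / 76 64 52 / 55 70 67

The 9 entries sum to 576, so each line sums to 576/3 = 192.
Using row 2: 64 + 52 + ? → (2,1) = 192 − 116 = 76.
From column 2, 192 − (64 + 70) gives (1,2) = 58.
The remaining cell in column 3 is (3,3) = 192 − 125 = 67.
Main diagonal needs 192; the known cells sum to 131, so (1,1) = 61.
Anti-diagonal: 73 + 64 + ? = 192, so (3,1) = 55.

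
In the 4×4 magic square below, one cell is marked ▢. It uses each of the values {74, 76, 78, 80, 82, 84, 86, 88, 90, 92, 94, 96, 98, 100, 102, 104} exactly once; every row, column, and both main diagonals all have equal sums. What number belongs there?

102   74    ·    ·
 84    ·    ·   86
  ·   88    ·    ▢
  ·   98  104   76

94

The 16 entries sum to 1424, so each line sums to 1424/4 = 356.
From row 4, 356 − (98 + 104 + 76) gives (4,1) = 78.
The remaining cell in column 1 is (3,1) = 356 − 264 = 92.
Column 2 needs 356; the known cells sum to 260, so (2,2) = 96.
The remaining cell in main diagonal is (3,3) = 356 − 274 = 82.
Row 2 needs 356; the known cells sum to 266, so (2,3) = 90.
Row 3 must total 356; the given cells sum to 262, so (3,4) = 94.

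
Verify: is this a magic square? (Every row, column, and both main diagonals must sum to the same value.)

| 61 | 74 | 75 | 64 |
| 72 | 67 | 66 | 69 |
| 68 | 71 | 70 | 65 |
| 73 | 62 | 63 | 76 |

Yes

Row 1: 61 + 74 + 75 + 64 = 274.
Row 2: 72 + 67 + 66 + 69 = 274.
Row 3: 68 + 71 + 70 + 65 = 274.
Row 4: 73 + 62 + 63 + 76 = 274.
Column 1: 61 + 72 + 68 + 73 = 274.
Column 2: 74 + 67 + 71 + 62 = 274.
Column 3: 75 + 66 + 70 + 63 = 274.
Column 4: 64 + 69 + 65 + 76 = 274.
Main diagonal: 61 + 67 + 70 + 76 = 274.
Anti-diagonal: 64 + 66 + 71 + 73 = 274.
All lines sum to 274.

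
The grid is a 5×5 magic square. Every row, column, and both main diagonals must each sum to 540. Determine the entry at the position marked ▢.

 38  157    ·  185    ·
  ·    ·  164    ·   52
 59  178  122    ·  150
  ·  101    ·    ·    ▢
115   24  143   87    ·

Row 3 needs 540; the known cells sum to 509, so (3,4) = 31.
Row 5 must total 540; the given cells sum to 369, so (5,5) = 171.
Using column 2: 157 + 178 + 101 + 24 + ? → (2,2) = 540 − 460 = 80.
The remaining cell in main diagonal is (4,4) = 540 − 411 = 129.
Using column 4: 185 + 31 + 129 + 87 + ? → (2,4) = 540 − 432 = 108.
From anti-diagonal, 540 − (108 + 122 + 101 + 115) gives (1,5) = 94.
From row 1, 540 − (38 + 157 + 185 + 94) gives (1,3) = 66.
From row 2, 540 − (80 + 164 + 108 + 52) gives (2,1) = 136.
From column 1, 540 − (38 + 136 + 59 + 115) gives (4,1) = 192.
Column 3 needs 540; the known cells sum to 495, so (4,3) = 45.
Using column 5: 94 + 52 + 150 + 171 + ? → (4,5) = 540 − 467 = 73.

73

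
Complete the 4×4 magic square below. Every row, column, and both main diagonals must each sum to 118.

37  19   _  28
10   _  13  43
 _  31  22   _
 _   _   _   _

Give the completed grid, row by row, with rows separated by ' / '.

37 19 34 28 / 10 52 13 43 / 25 31 22 40 / 46 16 49 7

Row 1: 37 + 19 + 28 + ? = 118, so (1,3) = 34.
Row 2: 10 + 13 + 43 + ? = 118, so (2,2) = 52.
Column 2 needs 118; the known cells sum to 102, so (4,2) = 16.
Column 3 must total 118; the given cells sum to 69, so (4,3) = 49.
Main diagonal needs 118; the known cells sum to 111, so (4,4) = 7.
Anti-diagonal must total 118; the given cells sum to 72, so (4,1) = 46.
Column 1 needs 118; the known cells sum to 93, so (3,1) = 25.
The remaining cell in column 4 is (3,4) = 118 − 78 = 40.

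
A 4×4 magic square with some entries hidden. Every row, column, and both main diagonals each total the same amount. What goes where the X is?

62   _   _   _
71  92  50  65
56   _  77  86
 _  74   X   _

68

Row 2 is complete and sums to 278; that is the magic constant.
Row 3 must total 278; the given cells sum to 219, so (3,2) = 59.
The remaining cell in column 1 is (4,1) = 278 − 189 = 89.
Column 2: 92 + 59 + 74 + ? = 278, so (1,2) = 53.
From main diagonal, 278 − (62 + 92 + 77) gives (4,4) = 47.
The remaining cell in anti-diagonal is (1,4) = 278 − 198 = 80.
Row 1 must total 278; the given cells sum to 195, so (1,3) = 83.
Using row 4: 89 + 74 + 47 + ? → (4,3) = 278 − 210 = 68.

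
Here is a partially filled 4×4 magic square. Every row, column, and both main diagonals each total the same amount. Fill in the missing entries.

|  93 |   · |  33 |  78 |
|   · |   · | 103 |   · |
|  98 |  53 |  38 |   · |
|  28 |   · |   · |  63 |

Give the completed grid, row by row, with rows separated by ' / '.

93 58 33 78 / 43 68 103 48 / 98 53 38 73 / 28 83 88 63

Anti-diagonal is already complete: 78 + 103 + 53 + 28 = 262, so that is the magic constant.
The remaining cell in row 1 is (1,2) = 262 − 204 = 58.
Row 3: 98 + 53 + 38 + ? = 262, so (3,4) = 73.
Using column 1: 93 + 98 + 28 + ? → (2,1) = 262 − 219 = 43.
Using column 3: 33 + 103 + 38 + ? → (4,3) = 262 − 174 = 88.
Column 4: 78 + 73 + 63 + ? = 262, so (2,4) = 48.
Main diagonal must total 262; the given cells sum to 194, so (2,2) = 68.
Using row 4: 28 + 88 + 63 + ? → (4,2) = 262 − 179 = 83.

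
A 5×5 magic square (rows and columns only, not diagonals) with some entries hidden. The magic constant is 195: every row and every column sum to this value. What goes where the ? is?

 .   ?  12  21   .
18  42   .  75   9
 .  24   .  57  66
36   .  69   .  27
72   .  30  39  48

63

Row 2 needs 195; the known cells sum to 144, so (2,3) = 51.
Using row 5: 72 + 30 + 39 + 48 + ? → (5,2) = 195 − 189 = 6.
Column 3 must total 195; the given cells sum to 162, so (3,3) = 33.
Column 4 needs 195; the known cells sum to 192, so (4,4) = 3.
Column 5 must total 195; the given cells sum to 150, so (1,5) = 45.
The remaining cell in row 3 is (3,1) = 195 − 180 = 15.
Row 4: 36 + 69 + 3 + 27 + ? = 195, so (4,2) = 60.
Column 1: 18 + 15 + 36 + 72 + ? = 195, so (1,1) = 54.
The remaining cell in column 2 is (1,2) = 195 − 132 = 63.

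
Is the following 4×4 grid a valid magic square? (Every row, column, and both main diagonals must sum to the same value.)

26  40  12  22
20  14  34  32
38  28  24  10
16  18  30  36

Yes

Row 1: 26 + 40 + 12 + 22 = 100.
Row 2: 20 + 14 + 34 + 32 = 100.
Row 3: 38 + 28 + 24 + 10 = 100.
Row 4: 16 + 18 + 30 + 36 = 100.
Column 1: 26 + 20 + 38 + 16 = 100.
Column 2: 40 + 14 + 28 + 18 = 100.
Column 3: 12 + 34 + 24 + 30 = 100.
Column 4: 22 + 32 + 10 + 36 = 100.
Main diagonal: 26 + 14 + 24 + 36 = 100.
Anti-diagonal: 22 + 34 + 28 + 16 = 100.
All lines sum to 100.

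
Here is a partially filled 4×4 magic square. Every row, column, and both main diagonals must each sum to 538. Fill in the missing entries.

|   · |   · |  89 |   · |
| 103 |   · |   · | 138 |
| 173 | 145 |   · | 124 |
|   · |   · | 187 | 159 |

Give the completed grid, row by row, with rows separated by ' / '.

Row 3 needs 538; the known cells sum to 442, so (3,3) = 96.
Column 3: 89 + 96 + 187 + ? = 538, so (2,3) = 166.
Column 4 must total 538; the given cells sum to 421, so (1,4) = 117.
Anti-diagonal needs 538; the known cells sum to 428, so (4,1) = 110.
Row 2 needs 538; the known cells sum to 407, so (2,2) = 131.
From row 4, 538 − (110 + 187 + 159) gives (4,2) = 82.
Using column 1: 103 + 173 + 110 + ? → (1,1) = 538 − 386 = 152.
From column 2, 538 − (131 + 145 + 82) gives (1,2) = 180.

152 180 89 117 / 103 131 166 138 / 173 145 96 124 / 110 82 187 159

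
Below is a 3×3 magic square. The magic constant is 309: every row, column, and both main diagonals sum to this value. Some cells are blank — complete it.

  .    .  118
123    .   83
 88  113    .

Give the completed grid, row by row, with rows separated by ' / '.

Row 2 needs 309; the known cells sum to 206, so (2,2) = 103.
Using row 3: 88 + 113 + ? → (3,3) = 309 − 201 = 108.
From column 1, 309 − (123 + 88) gives (1,1) = 98.
Column 2 needs 309; the known cells sum to 216, so (1,2) = 93.

98 93 118 / 123 103 83 / 88 113 108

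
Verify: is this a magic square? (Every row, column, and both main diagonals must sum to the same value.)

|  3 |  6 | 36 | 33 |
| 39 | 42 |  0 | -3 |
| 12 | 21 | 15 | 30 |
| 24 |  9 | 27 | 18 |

Row 1: 3 + 6 + 36 + 33 = 78.
Row 2: 39 + 42 + 0 + (-3) = 78.
Row 3: 12 + 21 + 15 + 30 = 78.
Row 4: 24 + 9 + 27 + 18 = 78.
Column 1: 3 + 39 + 12 + 24 = 78.
Column 2: 6 + 42 + 21 + 9 = 78.
Column 3: 36 + 0 + 15 + 27 = 78.
Column 4: 33 + (-3) + 30 + 18 = 78.
Main diagonal: 3 + 42 + 15 + 18 = 78.
Anti-diagonal: 33 + 0 + 21 + 24 = 78.
All lines sum to 78.

Yes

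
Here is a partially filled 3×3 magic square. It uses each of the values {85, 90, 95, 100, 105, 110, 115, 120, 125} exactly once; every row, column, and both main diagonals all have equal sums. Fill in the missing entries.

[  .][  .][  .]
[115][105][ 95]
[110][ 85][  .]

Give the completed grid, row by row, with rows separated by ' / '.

90 125 100 / 115 105 95 / 110 85 120

The 9 entries sum to 945, so each line sums to 945/3 = 315.
Row 3 must total 315; the given cells sum to 195, so (3,3) = 120.
Using column 1: 115 + 110 + ? → (1,1) = 315 − 225 = 90.
Column 2 must total 315; the given cells sum to 190, so (1,2) = 125.
From column 3, 315 − (95 + 120) gives (1,3) = 100.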